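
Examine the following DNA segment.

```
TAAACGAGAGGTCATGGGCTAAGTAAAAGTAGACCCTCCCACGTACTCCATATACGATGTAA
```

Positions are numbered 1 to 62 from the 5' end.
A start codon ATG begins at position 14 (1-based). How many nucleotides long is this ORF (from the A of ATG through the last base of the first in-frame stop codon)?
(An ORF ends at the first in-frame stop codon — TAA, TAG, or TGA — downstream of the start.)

Codons from position 14: ATG (14–16), GGC (17–19), TAA (20–22).
TAA is the first in-frame stop; ORF spans 14–22, 9 nucleotides.

9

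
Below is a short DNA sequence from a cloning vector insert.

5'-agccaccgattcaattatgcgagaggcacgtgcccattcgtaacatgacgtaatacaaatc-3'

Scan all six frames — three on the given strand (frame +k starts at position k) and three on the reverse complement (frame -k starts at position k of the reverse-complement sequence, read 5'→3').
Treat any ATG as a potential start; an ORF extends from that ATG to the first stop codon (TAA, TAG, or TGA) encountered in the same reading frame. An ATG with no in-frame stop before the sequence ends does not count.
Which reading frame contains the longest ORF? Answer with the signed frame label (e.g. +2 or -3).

Reverse complement (5'→3'): GATTTGTATTACGTCATGTTACGAATGGGCACGTGCCTCTCGCATAATTGAATCGGTGGCT
Frame +1: AGC CAC CGA TTC AAT TAT GCG AGA GGC ACG TGC CCA TTC GTA ACA TGA CGT AAT ACA AAT — no ATG→stop ORF.
Frame +2: GCC ACC GAT TCA ATT ATG CGA GAG GCA CGT GCC CAT TCG TAA CAT GAC GTA ATA CAA ATC — ATG at 17, stop TAA at 41 → 27 nt.
Frame +3: CCA CCG ATT CAA TTA TGC GAG AGG CAC GTG CCC ATT CGT AAC ATG ACG TAA TAC AAA — ATG at 45, stop TAA at 51 → 9 nt.
Frame -1: GAT TTG TAT TAC GTC ATG TTA CGA ATG GGC ACG TGC CTC TCG CAT AAT TGA ATC GGT GGC — ATG at 16, stop TGA at 49 → 36 nt; ATG at 25, stop TGA at 49 → 27 nt.
Frame -2: ATT TGT ATT ACG TCA TGT TAC GAA TGG GCA CGT GCC TCT CGC ATA ATT GAA TCG GTG GCT — no ATG→stop ORF.
Frame -3: TTT GTA TTA CGT CAT GTT ACG AAT GGG CAC GTG CCT CTC GCA TAA TTG AAT CGG TGG — no ATG→stop ORF.
Longest ORF is 36 nt in frame -1 (positions 16–51).

-1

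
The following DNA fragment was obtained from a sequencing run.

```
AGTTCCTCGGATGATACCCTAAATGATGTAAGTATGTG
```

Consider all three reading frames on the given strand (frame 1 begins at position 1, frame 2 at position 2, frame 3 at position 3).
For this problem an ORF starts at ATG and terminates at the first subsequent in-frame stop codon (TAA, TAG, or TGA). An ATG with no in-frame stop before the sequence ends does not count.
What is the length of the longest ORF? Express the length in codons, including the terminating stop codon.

4

Frame 1: AGT TCC TCG GAT GAT ACC CTA AAT GAT GTA AGT ATG — no ATG→stop ORF.
Frame 2: GTT CCT CGG ATG ATA CCC TAA ATG ATG TAA GTA TGT — ATG at 11, stop TAA at 20 → 12 nt; ATG at 23, stop TAA at 29 → 9 nt; ATG at 26, stop TAA at 29 → 6 nt.
Frame 3: TTC CTC GGA TGA TAC CCT AAA TGA TGT AAG TAT GTG — no ATG→stop ORF.
Longest: frame 2, positions 11–22, 12 nt = 4 codons = 3 aa. → 4 codons.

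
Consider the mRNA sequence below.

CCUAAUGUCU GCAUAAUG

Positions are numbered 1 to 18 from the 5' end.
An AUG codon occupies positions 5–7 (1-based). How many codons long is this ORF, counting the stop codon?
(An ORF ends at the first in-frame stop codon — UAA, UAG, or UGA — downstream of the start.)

4

Codons from position 5: AUG (5–7), UCU (8–10), GCA (11–13), UAA (14–16).
UAA is the first in-frame stop; that's 4 codons including the stop.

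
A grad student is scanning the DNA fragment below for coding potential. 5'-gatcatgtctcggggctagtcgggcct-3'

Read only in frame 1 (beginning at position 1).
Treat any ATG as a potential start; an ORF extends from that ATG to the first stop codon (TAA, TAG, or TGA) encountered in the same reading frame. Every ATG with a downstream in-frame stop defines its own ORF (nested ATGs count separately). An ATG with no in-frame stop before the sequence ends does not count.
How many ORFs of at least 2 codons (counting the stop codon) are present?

0

Frame 1: GAT CAT GTC TCG GGG CTA GTC GGG CCT — no ATG→stop ORF.
No ORF reaches 2 codons. Count = 0.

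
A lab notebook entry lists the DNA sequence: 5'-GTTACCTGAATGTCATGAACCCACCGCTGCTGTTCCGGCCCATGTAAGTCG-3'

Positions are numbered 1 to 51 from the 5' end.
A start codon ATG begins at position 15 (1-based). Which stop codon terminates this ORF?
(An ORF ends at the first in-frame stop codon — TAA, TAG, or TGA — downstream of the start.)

TAA

Codons from position 15: ATG (15–17), AAC (18–20), CCA (21–23), CCG (24–26), CTG (27–29), CTG (30–32), TTC (33–35), CGG (36–38), CCC (39–41), ATG (42–44), TAA (45–47).
The first in-frame stop codon is TAA.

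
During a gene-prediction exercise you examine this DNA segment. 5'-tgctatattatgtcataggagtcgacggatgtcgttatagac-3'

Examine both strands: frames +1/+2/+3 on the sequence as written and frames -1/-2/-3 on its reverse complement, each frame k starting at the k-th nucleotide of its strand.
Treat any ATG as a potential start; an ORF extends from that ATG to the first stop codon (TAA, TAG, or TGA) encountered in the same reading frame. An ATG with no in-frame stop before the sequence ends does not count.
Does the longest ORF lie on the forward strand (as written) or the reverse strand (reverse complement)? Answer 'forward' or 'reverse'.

forward

Reverse complement (5'→3'): GTCTATAACGACATCCGTCGACTCCTATGACATAATATAGCA
Frame +1: TGC TAT ATT ATG TCA TAG GAG TCG ACG GAT GTC GTT ATA GAC — ATG at 10, stop TAG at 16 → 9 nt.
Frame +2: GCT ATA TTA TGT CAT AGG AGT CGA CGG ATG TCG TTA TAG — ATG at 29, stop TAG at 38 → 12 nt.
Frame +3: CTA TAT TAT GTC ATA GGA GTC GAC GGA TGT CGT TAT AGA — no ATG→stop ORF.
Frame -1: GTC TAT AAC GAC ATC CGT CGA CTC CTA TGA CAT AAT ATA GCA — no ATG→stop ORF.
Frame -2: TCT ATA ACG ACA TCC GTC GAC TCC TAT GAC ATA ATA TAG — no ATG→stop ORF.
Frame -3: CTA TAA CGA CAT CCG TCG ACT CCT ATG ACA TAA TAT AGC — ATG at 27, stop TAA at 33 → 9 nt.
Forward-strand max 12 nt; reverse-strand max 9 nt. The forward strand has the longer ORF.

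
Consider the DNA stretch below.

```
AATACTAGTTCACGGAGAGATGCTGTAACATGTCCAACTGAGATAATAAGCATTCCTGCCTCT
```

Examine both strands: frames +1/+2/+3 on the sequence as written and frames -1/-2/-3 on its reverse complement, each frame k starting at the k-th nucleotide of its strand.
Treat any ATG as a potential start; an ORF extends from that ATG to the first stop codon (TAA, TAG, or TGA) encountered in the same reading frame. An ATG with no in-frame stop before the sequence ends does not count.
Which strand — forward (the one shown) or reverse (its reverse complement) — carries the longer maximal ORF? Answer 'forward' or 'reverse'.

reverse

Reverse complement (5'→3'): AGAGGCAGGAATGCTTATTATCTCAGTTGGACATGTTACAGCATCTCTCCGTGAACTAGTATT
Frame +1: AAT ACT AGT TCA CGG AGA GAT GCT GTA ACA TGT CCA ACT GAG ATA ATA AGC ATT CCT GCC TCT — no ATG→stop ORF.
Frame +2: ATA CTA GTT CAC GGA GAG ATG CTG TAA CAT GTC CAA CTG AGA TAA TAA GCA TTC CTG CCT — ATG at 20, stop TAA at 26 → 9 nt.
Frame +3: TAC TAG TTC ACG GAG AGA TGC TGT AAC ATG TCC AAC TGA GAT AAT AAG CAT TCC TGC CTC — ATG at 30, stop TGA at 39 → 12 nt.
Frame -1: AGA GGC AGG AAT GCT TAT TAT CTC AGT TGG ACA TGT TAC AGC ATC TCT CCG TGA ACT AGT ATT — no ATG→stop ORF.
Frame -2: GAG GCA GGA ATG CTT ATT ATC TCA GTT GGA CAT GTT ACA GCA TCT CTC CGT GAA CTA GTA — no ATG→stop ORF.
Frame -3: AGG CAG GAA TGC TTA TTA TCT CAG TTG GAC ATG TTA CAG CAT CTC TCC GTG AAC TAG TAT — ATG at 33, stop TAG at 57 → 27 nt.
Forward-strand max 12 nt; reverse-strand max 27 nt. The reverse strand has the longer ORF.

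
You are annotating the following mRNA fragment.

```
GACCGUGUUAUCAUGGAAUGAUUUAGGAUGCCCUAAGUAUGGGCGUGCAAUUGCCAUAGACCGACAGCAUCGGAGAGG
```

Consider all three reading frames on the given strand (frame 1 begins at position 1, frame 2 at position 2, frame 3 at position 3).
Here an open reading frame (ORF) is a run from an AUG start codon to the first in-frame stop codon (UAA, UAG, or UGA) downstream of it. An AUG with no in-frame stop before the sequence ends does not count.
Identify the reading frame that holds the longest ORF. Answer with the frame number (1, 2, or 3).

3

Frame 1: GAC CGU GUU AUC AUG GAA UGA UUU AGG AUG CCC UAA GUA UGG GCG UGC AAU UGC CAU AGA CCG ACA GCA UCG GAG AGG — AUG at 13, stop UGA at 19 → 9 nt; AUG at 28, stop UAA at 34 → 9 nt.
Frame 2: ACC GUG UUA UCA UGG AAU GAU UUA GGA UGC CCU AAG UAU GGG CGU GCA AUU GCC AUA GAC CGA CAG CAU CGG AGA — no AUG→stop ORF.
Frame 3: CCG UGU UAU CAU GGA AUG AUU UAG GAU GCC CUA AGU AUG GGC GUG CAA UUG CCA UAG ACC GAC AGC AUC GGA GAG — AUG at 18, stop UAG at 24 → 9 nt; AUG at 39, stop UAG at 57 → 21 nt.
Longest ORF is 21 nt in frame 3 (positions 39–59).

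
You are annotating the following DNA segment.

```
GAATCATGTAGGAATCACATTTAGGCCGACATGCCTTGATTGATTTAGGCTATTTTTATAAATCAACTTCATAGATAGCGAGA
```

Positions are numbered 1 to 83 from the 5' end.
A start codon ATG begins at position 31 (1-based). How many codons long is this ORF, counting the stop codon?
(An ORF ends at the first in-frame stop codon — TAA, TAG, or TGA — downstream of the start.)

Codons from position 31: ATG (31–33), CCT (34–36), TGA (37–39).
TGA is the first in-frame stop; that's 3 codons including the stop.

3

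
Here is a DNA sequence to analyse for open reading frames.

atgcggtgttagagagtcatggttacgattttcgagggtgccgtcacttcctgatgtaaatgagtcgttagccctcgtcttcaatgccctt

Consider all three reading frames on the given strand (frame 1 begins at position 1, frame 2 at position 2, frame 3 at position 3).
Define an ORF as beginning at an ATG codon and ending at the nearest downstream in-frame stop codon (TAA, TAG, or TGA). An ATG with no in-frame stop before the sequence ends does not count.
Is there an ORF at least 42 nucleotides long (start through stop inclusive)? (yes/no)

no

Frame 1: ATG CGG TGT TAG AGA GTC ATG GTT ACG ATT TTC GAG GGT GCC GTC ACT TCC TGA TGT AAA TGA GTC GTT AGC CCT CGT CTT CAA TGC CCT — ATG at 1, stop TAG at 10 → 12 nt; ATG at 19, stop TGA at 52 → 36 nt.
Frame 2: TGC GGT GTT AGA GAG TCA TGG TTA CGA TTT TCG AGG GTG CCG TCA CTT CCT GAT GTA AAT GAG TCG TTA GCC CTC GTC TTC AAT GCC CTT — no ATG→stop ORF.
Frame 3: GCG GTG TTA GAG AGT CAT GGT TAC GAT TTT CGA GGG TGC CGT CAC TTC CTG ATG TAA ATG AGT CGT TAG CCC TCG TCT TCA ATG CCC — ATG at 54, stop TAA at 57 → 6 nt; ATG at 60, stop TAG at 69 → 12 nt.
Largest ORF found is 36 nucleotides < 42, so no.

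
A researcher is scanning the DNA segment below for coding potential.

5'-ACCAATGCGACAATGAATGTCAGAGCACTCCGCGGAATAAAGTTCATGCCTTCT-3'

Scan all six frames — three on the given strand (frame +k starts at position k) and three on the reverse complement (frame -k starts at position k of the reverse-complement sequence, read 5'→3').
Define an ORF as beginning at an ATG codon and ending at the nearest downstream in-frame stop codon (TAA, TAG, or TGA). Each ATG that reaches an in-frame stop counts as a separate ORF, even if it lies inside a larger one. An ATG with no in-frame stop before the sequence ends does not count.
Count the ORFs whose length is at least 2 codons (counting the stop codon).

Reverse complement (5'→3'): AGAAGGCATGAACTTTATTCCGCGGAGTGCTCTGACATTCATTGTCGCATTGGT
Frame +1: ACC AAT GCG ACA ATG AAT GTC AGA GCA CTC CGC GGA ATA AAG TTC ATG CCT TCT — no ATG→stop ORF.
Frame +2: CCA ATG CGA CAA TGA ATG TCA GAG CAC TCC GCG GAA TAA AGT TCA TGC CTT — ATG at 5, stop TGA at 14 → 12 nt; ATG at 17, stop TAA at 38 → 24 nt.
Frame +3: CAA TGC GAC AAT GAA TGT CAG AGC ACT CCG CGG AAT AAA GTT CAT GCC TTC — no ATG→stop ORF.
Frame -1: AGA AGG CAT GAA CTT TAT TCC GCG GAG TGC TCT GAC ATT CAT TGT CGC ATT GGT — no ATG→stop ORF.
Frame -2: GAA GGC ATG AAC TTT ATT CCG CGG AGT GCT CTG ACA TTC ATT GTC GCA TTG — no ATG→stop ORF.
Frame -3: AAG GCA TGA ACT TTA TTC CGC GGA GTG CTC TGA CAT TCA TTG TCG CAT TGG — no ATG→stop ORF.
ORFs ≥ 2 codons: frame +2 5–16 (4 codons), frame +2 17–40 (8 codons). Count = 2.

2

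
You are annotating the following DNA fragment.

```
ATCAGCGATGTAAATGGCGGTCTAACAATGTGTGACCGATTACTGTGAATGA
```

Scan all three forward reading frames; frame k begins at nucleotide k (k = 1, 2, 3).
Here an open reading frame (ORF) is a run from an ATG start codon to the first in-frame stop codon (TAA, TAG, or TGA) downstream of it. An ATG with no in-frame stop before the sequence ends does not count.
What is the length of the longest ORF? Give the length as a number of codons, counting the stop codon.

7

Frame 1: ATC AGC GAT GTA AAT GGC GGT CTA ACA ATG TGT GAC CGA TTA CTG TGA ATG — ATG at 28, stop TGA at 46 → 21 nt.
Frame 2: TCA GCG ATG TAA ATG GCG GTC TAA CAA TGT GTG ACC GAT TAC TGT GAA TGA — ATG at 8, stop TAA at 11 → 6 nt; ATG at 14, stop TAA at 23 → 12 nt.
Frame 3: CAG CGA TGT AAA TGG CGG TCT AAC AAT GTG TGA CCG ATT ACT GTG AAT — no ATG→stop ORF.
Longest: frame 1, positions 28–48, 21 nt = 7 codons = 6 aa. → 7 codons.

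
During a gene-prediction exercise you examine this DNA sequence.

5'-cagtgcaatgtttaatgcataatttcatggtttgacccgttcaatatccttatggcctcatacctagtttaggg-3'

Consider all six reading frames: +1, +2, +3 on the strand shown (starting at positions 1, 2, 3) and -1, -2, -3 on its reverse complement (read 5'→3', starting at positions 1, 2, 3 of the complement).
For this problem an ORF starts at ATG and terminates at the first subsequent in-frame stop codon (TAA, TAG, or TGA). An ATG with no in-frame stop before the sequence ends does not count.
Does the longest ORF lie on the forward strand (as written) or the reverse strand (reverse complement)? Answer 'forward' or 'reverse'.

forward

Reverse complement (5'→3'): CCCTAAACTAGGTATGAGGCCATAAGGATATTGAACGGGTCAAACCATGAAATTATGCATTAAACATTGCACTG
Frame +1: CAG TGC AAT GTT TAA TGC ATA ATT TCA TGG TTT GAC CCG TTC AAT ATC CTT ATG GCC TCA TAC CTA GTT TAG — ATG at 52, stop TAG at 70 → 21 nt.
Frame +2: AGT GCA ATG TTT AAT GCA TAA TTT CAT GGT TTG ACC CGT TCA ATA TCC TTA TGG CCT CAT ACC TAG TTT AGG — ATG at 8, stop TAA at 20 → 15 nt.
Frame +3: GTG CAA TGT TTA ATG CAT AAT TTC ATG GTT TGA CCC GTT CAA TAT CCT TAT GGC CTC ATA CCT AGT TTA GGG — ATG at 15, stop TGA at 33 → 21 nt; ATG at 27, stop TGA at 33 → 9 nt.
Frame -1: CCC TAA ACT AGG TAT GAG GCC ATA AGG ATA TTG AAC GGG TCA AAC CAT GAA ATT ATG CAT TAA ACA TTG CAC — ATG at 55, stop TAA at 61 → 9 nt.
Frame -2: CCT AAA CTA GGT ATG AGG CCA TAA GGA TAT TGA ACG GGT CAA ACC ATG AAA TTA TGC ATT AAA CAT TGC ACT — ATG at 14, stop TAA at 23 → 12 nt.
Frame -3: CTA AAC TAG GTA TGA GGC CAT AAG GAT ATT GAA CGG GTC AAA CCA TGA AAT TAT GCA TTA AAC ATT GCA CTG — no ATG→stop ORF.
Forward-strand max 21 nt; reverse-strand max 12 nt. The forward strand has the longer ORF.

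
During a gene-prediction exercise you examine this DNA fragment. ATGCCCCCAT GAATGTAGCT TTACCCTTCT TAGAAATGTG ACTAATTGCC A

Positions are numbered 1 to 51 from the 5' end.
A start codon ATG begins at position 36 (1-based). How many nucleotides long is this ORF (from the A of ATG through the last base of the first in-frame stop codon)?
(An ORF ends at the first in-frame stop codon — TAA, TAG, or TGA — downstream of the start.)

Codons from position 36: ATG (36–38), TGA (39–41).
TGA is the first in-frame stop; ORF spans 36–41, 6 nucleotides.

6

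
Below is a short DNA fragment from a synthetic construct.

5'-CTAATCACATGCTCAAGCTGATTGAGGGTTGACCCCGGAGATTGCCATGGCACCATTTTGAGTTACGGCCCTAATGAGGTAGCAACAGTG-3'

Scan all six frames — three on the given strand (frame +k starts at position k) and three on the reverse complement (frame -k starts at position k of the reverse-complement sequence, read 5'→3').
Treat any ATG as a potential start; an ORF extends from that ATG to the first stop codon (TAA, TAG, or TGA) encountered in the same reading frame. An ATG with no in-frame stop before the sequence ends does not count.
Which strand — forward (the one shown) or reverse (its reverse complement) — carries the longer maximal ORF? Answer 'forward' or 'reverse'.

Reverse complement (5'→3'): CACTGTTGCTACCTCATTAGGGCCGTAACTCAAAATGGTGCCATGGCAATCTCCGGGGTCAACCCTCAATCAGCTTGAGCATGTGATTAG
Frame +1: CTA ATC ACA TGC TCA AGC TGA TTG AGG GTT GAC CCC GGA GAT TGC CAT GGC ACC ATT TTG AGT TAC GGC CCT AAT GAG GTA GCA ACA GTG — no ATG→stop ORF.
Frame +2: TAA TCA CAT GCT CAA GCT GAT TGA GGG TTG ACC CCG GAG ATT GCC ATG GCA CCA TTT TGA GTT ACG GCC CTA ATG AGG TAG CAA CAG — ATG at 47, stop TGA at 59 → 15 nt; ATG at 74, stop TAG at 80 → 9 nt.
Frame +3: AAT CAC ATG CTC AAG CTG ATT GAG GGT TGA CCC CGG AGA TTG CCA TGG CAC CAT TTT GAG TTA CGG CCC TAA TGA GGT AGC AAC AGT — ATG at 9, stop TGA at 30 → 24 nt.
Frame -1: CAC TGT TGC TAC CTC ATT AGG GCC GTA ACT CAA AAT GGT GCC ATG GCA ATC TCC GGG GTC AAC CCT CAA TCA GCT TGA GCA TGT GAT TAG — ATG at 43, stop TGA at 76 → 36 nt.
Frame -2: ACT GTT GCT ACC TCA TTA GGG CCG TAA CTC AAA ATG GTG CCA TGG CAA TCT CCG GGG TCA ACC CTC AAT CAG CTT GAG CAT GTG ATT — no ATG→stop ORF.
Frame -3: CTG TTG CTA CCT CAT TAG GGC CGT AAC TCA AAA TGG TGC CAT GGC AAT CTC CGG GGT CAA CCC TCA ATC AGC TTG AGC ATG TGA TTA — ATG at 81, stop TGA at 84 → 6 nt.
Forward-strand max 24 nt; reverse-strand max 36 nt. The reverse strand has the longer ORF.

reverse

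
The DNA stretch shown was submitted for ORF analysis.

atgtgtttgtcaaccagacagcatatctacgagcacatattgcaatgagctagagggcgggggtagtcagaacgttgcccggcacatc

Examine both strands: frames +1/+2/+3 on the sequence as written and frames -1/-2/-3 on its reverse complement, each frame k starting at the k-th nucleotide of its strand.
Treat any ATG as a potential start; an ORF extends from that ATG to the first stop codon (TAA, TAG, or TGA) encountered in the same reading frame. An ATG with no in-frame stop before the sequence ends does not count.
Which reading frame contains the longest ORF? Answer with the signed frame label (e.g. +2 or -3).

+1

Reverse complement (5'→3'): GATGTGCCGGGCAACGTTCTGACTACCCCCGCCCTCTAGCTCATTGCAATATGTGCTCGTAGATATGCTGTCTGGTTGACAAACACAT
Frame +1: ATG TGT TTG TCA ACC AGA CAG CAT ATC TAC GAG CAC ATA TTG CAA TGA GCT AGA GGG CGG GGG TAG TCA GAA CGT TGC CCG GCA CAT — ATG at 1, stop TGA at 46 → 48 nt.
Frame +2: TGT GTT TGT CAA CCA GAC AGC ATA TCT ACG AGC ACA TAT TGC AAT GAG CTA GAG GGC GGG GGT AGT CAG AAC GTT GCC CGG CAC ATC — no ATG→stop ORF.
Frame +3: GTG TTT GTC AAC CAG ACA GCA TAT CTA CGA GCA CAT ATT GCA ATG AGC TAG AGG GCG GGG GTA GTC AGA ACG TTG CCC GGC ACA — ATG at 45, stop TAG at 51 → 9 nt.
Frame -1: GAT GTG CCG GGC AAC GTT CTG ACT ACC CCC GCC CTC TAG CTC ATT GCA ATA TGT GCT CGT AGA TAT GCT GTC TGG TTG ACA AAC ACA — no ATG→stop ORF.
Frame -2: ATG TGC CGG GCA ACG TTC TGA CTA CCC CCG CCC TCT AGC TCA TTG CAA TAT GTG CTC GTA GAT ATG CTG TCT GGT TGA CAA ACA CAT — ATG at 2, stop TGA at 20 → 21 nt; ATG at 65, stop TGA at 77 → 15 nt.
Frame -3: TGT GCC GGG CAA CGT TCT GAC TAC CCC CGC CCT CTA GCT CAT TGC AAT ATG TGC TCG TAG ATA TGC TGT CTG GTT GAC AAA CAC — ATG at 51, stop TAG at 60 → 12 nt.
Longest ORF is 48 nt in frame +1 (positions 1–48).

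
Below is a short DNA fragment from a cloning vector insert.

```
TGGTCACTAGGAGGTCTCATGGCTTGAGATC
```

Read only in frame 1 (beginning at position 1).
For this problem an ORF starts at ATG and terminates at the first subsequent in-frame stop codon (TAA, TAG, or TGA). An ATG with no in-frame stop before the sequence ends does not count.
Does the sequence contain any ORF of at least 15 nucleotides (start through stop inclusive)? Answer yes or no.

no

Frame 1: TGG TCA CTA GGA GGT CTC ATG GCT TGA GAT — ATG at 19, stop TGA at 25 → 9 nt.
Largest ORF found is 9 nucleotides < 15, so no.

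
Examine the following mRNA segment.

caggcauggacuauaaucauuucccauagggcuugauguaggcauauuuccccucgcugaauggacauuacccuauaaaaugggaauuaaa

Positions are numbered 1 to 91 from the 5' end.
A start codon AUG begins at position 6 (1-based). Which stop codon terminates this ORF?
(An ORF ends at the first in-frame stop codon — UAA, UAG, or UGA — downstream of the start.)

UAG

Codons from position 6: AUG (6–8), GAC (9–11), UAU (12–14), AAU (15–17), CAU (18–20), UUC (21–23), CCA (24–26), UAG (27–29).
The first in-frame stop codon is UAG.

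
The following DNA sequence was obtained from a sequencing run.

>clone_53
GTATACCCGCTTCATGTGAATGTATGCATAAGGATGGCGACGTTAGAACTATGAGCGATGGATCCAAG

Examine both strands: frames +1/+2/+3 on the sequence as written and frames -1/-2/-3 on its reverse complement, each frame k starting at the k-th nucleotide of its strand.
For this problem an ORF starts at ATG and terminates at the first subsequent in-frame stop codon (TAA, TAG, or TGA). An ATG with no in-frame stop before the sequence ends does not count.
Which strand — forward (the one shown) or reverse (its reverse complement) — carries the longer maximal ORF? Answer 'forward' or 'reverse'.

Reverse complement (5'→3'): CTTGGATCCATCGCTCATAGTTCTAACGTCGCCATCCTTATGCATACATTCACATGAAGCGGGTATAC
Frame +1: GTA TAC CCG CTT CAT GTG AAT GTA TGC ATA AGG ATG GCG ACG TTA GAA CTA TGA GCG ATG GAT CCA — ATG at 34, stop TGA at 52 → 21 nt.
Frame +2: TAT ACC CGC TTC ATG TGA ATG TAT GCA TAA GGA TGG CGA CGT TAG AAC TAT GAG CGA TGG ATC CAA — ATG at 14, stop TGA at 17 → 6 nt; ATG at 20, stop TAA at 29 → 12 nt.
Frame +3: ATA CCC GCT TCA TGT GAA TGT ATG CAT AAG GAT GGC GAC GTT AGA ACT ATG AGC GAT GGA TCC AAG — no ATG→stop ORF.
Frame -1: CTT GGA TCC ATC GCT CAT AGT TCT AAC GTC GCC ATC CTT ATG CAT ACA TTC ACA TGA AGC GGG TAT — ATG at 40, stop TGA at 55 → 18 nt.
Frame -2: TTG GAT CCA TCG CTC ATA GTT CTA ACG TCG CCA TCC TTA TGC ATA CAT TCA CAT GAA GCG GGT ATA — no ATG→stop ORF.
Frame -3: TGG ATC CAT CGC TCA TAG TTC TAA CGT CGC CAT CCT TAT GCA TAC ATT CAC ATG AAG CGG GTA TAC — no ATG→stop ORF.
Forward-strand max 21 nt; reverse-strand max 18 nt. The forward strand has the longer ORF.

forward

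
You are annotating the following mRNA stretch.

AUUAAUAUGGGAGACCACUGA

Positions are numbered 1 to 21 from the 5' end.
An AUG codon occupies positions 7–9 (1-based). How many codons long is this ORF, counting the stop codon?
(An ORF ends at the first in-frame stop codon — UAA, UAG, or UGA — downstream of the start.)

Codons from position 7: AUG (7–9), GGA (10–12), GAC (13–15), CAC (16–18), UGA (19–21).
UGA is the first in-frame stop; that's 5 codons including the stop.

5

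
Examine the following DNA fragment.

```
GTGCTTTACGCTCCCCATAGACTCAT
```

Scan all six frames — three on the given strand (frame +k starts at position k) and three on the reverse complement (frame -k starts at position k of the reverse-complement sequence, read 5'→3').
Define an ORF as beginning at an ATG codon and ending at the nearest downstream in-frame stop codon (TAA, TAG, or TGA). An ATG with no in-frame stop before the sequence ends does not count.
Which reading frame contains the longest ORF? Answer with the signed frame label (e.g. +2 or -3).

-1

Reverse complement (5'→3'): ATGAGTCTATGGGGAGCGTAAAGCAC
Frame +1: GTG CTT TAC GCT CCC CAT AGA CTC — no ATG→stop ORF.
Frame +2: TGC TTT ACG CTC CCC ATA GAC TCA — no ATG→stop ORF.
Frame +3: GCT TTA CGC TCC CCA TAG ACT CAT — no ATG→stop ORF.
Frame -1: ATG AGT CTA TGG GGA GCG TAA AGC — ATG at 1, stop TAA at 19 → 21 nt.
Frame -2: TGA GTC TAT GGG GAG CGT AAA GCA — no ATG→stop ORF.
Frame -3: GAG TCT ATG GGG AGC GTA AAG CAC — no ATG→stop ORF.
Longest ORF is 21 nt in frame -1 (positions 1–21).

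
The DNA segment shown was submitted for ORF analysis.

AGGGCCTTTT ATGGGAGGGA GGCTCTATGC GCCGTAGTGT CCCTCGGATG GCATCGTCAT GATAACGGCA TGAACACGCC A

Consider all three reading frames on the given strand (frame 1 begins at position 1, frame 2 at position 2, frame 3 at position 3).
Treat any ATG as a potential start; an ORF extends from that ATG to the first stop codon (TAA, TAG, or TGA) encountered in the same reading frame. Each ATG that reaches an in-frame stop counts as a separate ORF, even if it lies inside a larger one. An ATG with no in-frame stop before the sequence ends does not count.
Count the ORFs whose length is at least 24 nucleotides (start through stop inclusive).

Frame 1: AGG GCC TTT TAT GGG AGG GAG GCT CTA TGC GCC GTA GTG TCC CTC GGA TGG CAT CGT CAT GAT AAC GGC ATG AAC ACG CCA — no ATG→stop ORF.
Frame 2: GGG CCT TTT ATG GGA GGG AGG CTC TAT GCG CCG TAG TGT CCC TCG GAT GGC ATC GTC ATG ATA ACG GCA TGA ACA CGC — ATG at 11, stop TAG at 35 → 27 nt; ATG at 59, stop TGA at 71 → 15 nt.
Frame 3: GGC CTT TTA TGG GAG GGA GGC TCT ATG CGC CGT AGT GTC CCT CGG ATG GCA TCG TCA TGA TAA CGG CAT GAA CAC GCC — ATG at 27, stop TGA at 60 → 36 nt; ATG at 48, stop TGA at 60 → 15 nt.
ORFs ≥ 24 nucleotides: frame 2 11–37 (27 nucleotides), frame 3 27–62 (36 nucleotides). Count = 2.

2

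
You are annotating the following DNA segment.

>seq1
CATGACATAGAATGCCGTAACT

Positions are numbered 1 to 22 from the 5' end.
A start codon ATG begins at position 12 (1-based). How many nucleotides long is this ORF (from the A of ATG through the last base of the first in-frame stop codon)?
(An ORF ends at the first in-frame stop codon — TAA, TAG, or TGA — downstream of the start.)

9

Codons from position 12: ATG (12–14), CCG (15–17), TAA (18–20).
TAA is the first in-frame stop; ORF spans 12–20, 9 nucleotides.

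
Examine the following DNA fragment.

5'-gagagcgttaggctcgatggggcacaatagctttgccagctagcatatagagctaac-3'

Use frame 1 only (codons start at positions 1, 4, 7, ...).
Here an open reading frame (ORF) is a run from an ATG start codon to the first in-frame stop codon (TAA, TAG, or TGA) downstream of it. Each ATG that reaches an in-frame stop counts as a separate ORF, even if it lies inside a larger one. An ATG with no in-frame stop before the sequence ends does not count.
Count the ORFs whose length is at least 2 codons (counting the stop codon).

0

Frame 1: GAG AGC GTT AGG CTC GAT GGG GCA CAA TAG CTT TGC CAG CTA GCA TAT AGA GCT AAC — no ATG→stop ORF.
No ORF reaches 2 codons. Count = 0.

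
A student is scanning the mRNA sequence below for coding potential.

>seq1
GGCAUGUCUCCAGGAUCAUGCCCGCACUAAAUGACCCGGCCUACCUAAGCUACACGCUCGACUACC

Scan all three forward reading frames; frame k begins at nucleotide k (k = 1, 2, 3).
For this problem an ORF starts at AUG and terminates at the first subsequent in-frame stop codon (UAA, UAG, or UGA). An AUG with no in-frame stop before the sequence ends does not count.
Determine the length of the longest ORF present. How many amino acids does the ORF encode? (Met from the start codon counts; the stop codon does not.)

Frame 1: GGC AUG UCU CCA GGA UCA UGC CCG CAC UAA AUG ACC CGG CCU ACC UAA GCU ACA CGC UCG ACU ACC — AUG at 4, stop UAA at 28 → 27 nt; AUG at 31, stop UAA at 46 → 18 nt.
Frame 2: GCA UGU CUC CAG GAU CAU GCC CGC ACU AAA UGA CCC GGC CUA CCU AAG CUA CAC GCU CGA CUA — no AUG→stop ORF.
Frame 3: CAU GUC UCC AGG AUC AUG CCC GCA CUA AAU GAC CCG GCC UAC CUA AGC UAC ACG CUC GAC UAC — no AUG→stop ORF.
Longest: frame 1, positions 4–30, 27 nt = 9 codons = 8 aa. → 8 amino acids.

8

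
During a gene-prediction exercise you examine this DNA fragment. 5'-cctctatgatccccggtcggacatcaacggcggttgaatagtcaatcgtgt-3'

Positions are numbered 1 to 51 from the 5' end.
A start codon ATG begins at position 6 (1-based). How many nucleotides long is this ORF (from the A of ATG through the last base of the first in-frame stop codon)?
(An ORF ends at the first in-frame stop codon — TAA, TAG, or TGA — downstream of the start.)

Codons from position 6: ATG (6–8), ATC (9–11), CCC (12–14), GGT (15–17), CGG (18–20), ACA (21–23), TCA (24–26), ACG (27–29), GCG (30–32), GTT (33–35), GAA (36–38), TAG (39–41).
TAG is the first in-frame stop; ORF spans 6–41, 36 nucleotides.

36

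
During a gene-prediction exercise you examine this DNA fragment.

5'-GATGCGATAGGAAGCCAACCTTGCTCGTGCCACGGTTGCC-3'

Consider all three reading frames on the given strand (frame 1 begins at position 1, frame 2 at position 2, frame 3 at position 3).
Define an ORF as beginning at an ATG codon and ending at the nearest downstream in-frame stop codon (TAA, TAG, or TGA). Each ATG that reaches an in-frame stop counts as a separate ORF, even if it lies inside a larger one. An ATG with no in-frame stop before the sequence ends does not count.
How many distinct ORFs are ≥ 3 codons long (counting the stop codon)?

Frame 1: GAT GCG ATA GGA AGC CAA CCT TGC TCG TGC CAC GGT TGC — no ATG→stop ORF.
Frame 2: ATG CGA TAG GAA GCC AAC CTT GCT CGT GCC ACG GTT GCC — ATG at 2, stop TAG at 8 → 9 nt.
Frame 3: TGC GAT AGG AAG CCA ACC TTG CTC GTG CCA CGG TTG — no ATG→stop ORF.
ORFs ≥ 3 codons: frame 2 2–10 (3 codons). Count = 1.

1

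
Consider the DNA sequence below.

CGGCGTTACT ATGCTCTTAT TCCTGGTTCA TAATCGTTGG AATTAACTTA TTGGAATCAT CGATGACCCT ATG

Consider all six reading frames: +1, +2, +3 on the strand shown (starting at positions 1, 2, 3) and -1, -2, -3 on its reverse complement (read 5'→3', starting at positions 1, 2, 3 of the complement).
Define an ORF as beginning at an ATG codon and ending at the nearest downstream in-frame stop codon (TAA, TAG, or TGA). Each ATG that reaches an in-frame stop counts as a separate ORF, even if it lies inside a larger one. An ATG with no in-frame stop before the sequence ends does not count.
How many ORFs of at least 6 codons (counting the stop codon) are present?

2

Reverse complement (5'→3'): CATAGGGTCATCGATGATTCCAATAAGTTAATTCCAACGATTATGAACCAGGAATAAGAGCATAGTAACGCCG
Frame +1: CGG CGT TAC TAT GCT CTT ATT CCT GGT TCA TAA TCG TTG GAA TTA ACT TAT TGG AAT CAT CGA TGA CCC TAT — no ATG→stop ORF.
Frame +2: GGC GTT ACT ATG CTC TTA TTC CTG GTT CAT AAT CGT TGG AAT TAA CTT ATT GGA ATC ATC GAT GAC CCT ATG — ATG at 11, stop TAA at 44 → 36 nt.
Frame +3: GCG TTA CTA TGC TCT TAT TCC TGG TTC ATA ATC GTT GGA ATT AAC TTA TTG GAA TCA TCG ATG ACC CTA — no ATG→stop ORF.
Frame -1: CAT AGG GTC ATC GAT GAT TCC AAT AAG TTA ATT CCA ACG ATT ATG AAC CAG GAA TAA GAG CAT AGT AAC GCC — ATG at 43, stop TAA at 55 → 15 nt.
Frame -2: ATA GGG TCA TCG ATG ATT CCA ATA AGT TAA TTC CAA CGA TTA TGA ACC AGG AAT AAG AGC ATA GTA ACG CCG — ATG at 14, stop TAA at 29 → 18 nt.
Frame -3: TAG GGT CAT CGA TGA TTC CAA TAA GTT AAT TCC AAC GAT TAT GAA CCA GGA ATA AGA GCA TAG TAA CGC — no ATG→stop ORF.
ORFs ≥ 6 codons: frame +2 11–46 (12 codons), frame -2 14–31 (6 codons). Count = 2.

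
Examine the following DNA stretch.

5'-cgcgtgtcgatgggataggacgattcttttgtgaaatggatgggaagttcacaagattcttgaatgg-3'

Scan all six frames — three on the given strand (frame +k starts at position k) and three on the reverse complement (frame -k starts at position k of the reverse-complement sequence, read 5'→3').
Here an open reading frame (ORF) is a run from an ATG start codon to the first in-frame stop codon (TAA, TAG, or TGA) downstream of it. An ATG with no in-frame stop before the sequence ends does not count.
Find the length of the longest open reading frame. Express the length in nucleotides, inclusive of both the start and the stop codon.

24

Reverse complement (5'→3'): CCATTCAAGAATCTTGTGAACTTCCCATCCATTTCACAAAAGAATCGTCCTATCCCATCGACACGCG
Frame +1: CGC GTG TCG ATG GGA TAG GAC GAT TCT TTT GTG AAA TGG ATG GGA AGT TCA CAA GAT TCT TGA ATG — ATG at 10, stop TAG at 16 → 9 nt; ATG at 40, stop TGA at 61 → 24 nt.
Frame +2: GCG TGT CGA TGG GAT AGG ACG ATT CTT TTG TGA AAT GGA TGG GAA GTT CAC AAG ATT CTT GAA TGG — no ATG→stop ORF.
Frame +3: CGT GTC GAT GGG ATA GGA CGA TTC TTT TGT GAA ATG GAT GGG AAG TTC ACA AGA TTC TTG AAT — no ATG→stop ORF.
Frame -1: CCA TTC AAG AAT CTT GTG AAC TTC CCA TCC ATT TCA CAA AAG AAT CGT CCT ATC CCA TCG ACA CGC — no ATG→stop ORF.
Frame -2: CAT TCA AGA ATC TTG TGA ACT TCC CAT CCA TTT CAC AAA AGA ATC GTC CTA TCC CAT CGA CAC GCG — no ATG→stop ORF.
Frame -3: ATT CAA GAA TCT TGT GAA CTT CCC ATC CAT TTC ACA AAA GAA TCG TCC TAT CCC ATC GAC ACG — no ATG→stop ORF.
Longest: frame +1, positions 40–63, 24 nt = 8 codons = 7 aa. → 24 nucleotides.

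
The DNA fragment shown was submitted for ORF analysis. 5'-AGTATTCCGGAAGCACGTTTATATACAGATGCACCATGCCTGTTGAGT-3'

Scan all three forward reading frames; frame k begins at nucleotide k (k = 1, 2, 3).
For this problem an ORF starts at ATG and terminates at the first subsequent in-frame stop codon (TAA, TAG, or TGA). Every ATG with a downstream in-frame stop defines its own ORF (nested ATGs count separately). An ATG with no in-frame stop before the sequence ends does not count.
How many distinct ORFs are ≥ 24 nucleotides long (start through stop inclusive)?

Frame 1: AGT ATT CCG GAA GCA CGT TTA TAT ACA GAT GCA CCA TGC CTG TTG AGT — no ATG→stop ORF.
Frame 2: GTA TTC CGG AAG CAC GTT TAT ATA CAG ATG CAC CAT GCC TGT TGA — ATG at 29, stop TGA at 44 → 18 nt.
Frame 3: TAT TCC GGA AGC ACG TTT ATA TAC AGA TGC ACC ATG CCT GTT GAG — no ATG→stop ORF.
No ORF reaches 24 nucleotides. Count = 0.

0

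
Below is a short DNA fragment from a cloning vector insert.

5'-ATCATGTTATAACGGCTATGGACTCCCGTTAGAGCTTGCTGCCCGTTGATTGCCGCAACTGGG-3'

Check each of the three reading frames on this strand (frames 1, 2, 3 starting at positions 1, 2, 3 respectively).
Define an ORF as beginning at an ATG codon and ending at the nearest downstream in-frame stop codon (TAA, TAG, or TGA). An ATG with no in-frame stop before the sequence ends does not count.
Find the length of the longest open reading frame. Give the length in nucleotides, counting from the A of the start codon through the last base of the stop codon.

15

Frame 1: ATC ATG TTA TAA CGG CTA TGG ACT CCC GTT AGA GCT TGC TGC CCG TTG ATT GCC GCA ACT GGG — ATG at 4, stop TAA at 10 → 9 nt.
Frame 2: TCA TGT TAT AAC GGC TAT GGA CTC CCG TTA GAG CTT GCT GCC CGT TGA TTG CCG CAA CTG — no ATG→stop ORF.
Frame 3: CAT GTT ATA ACG GCT ATG GAC TCC CGT TAG AGC TTG CTG CCC GTT GAT TGC CGC AAC TGG — ATG at 18, stop TAG at 30 → 15 nt.
Longest: frame 3, positions 18–32, 15 nt = 5 codons = 4 aa. → 15 nucleotides.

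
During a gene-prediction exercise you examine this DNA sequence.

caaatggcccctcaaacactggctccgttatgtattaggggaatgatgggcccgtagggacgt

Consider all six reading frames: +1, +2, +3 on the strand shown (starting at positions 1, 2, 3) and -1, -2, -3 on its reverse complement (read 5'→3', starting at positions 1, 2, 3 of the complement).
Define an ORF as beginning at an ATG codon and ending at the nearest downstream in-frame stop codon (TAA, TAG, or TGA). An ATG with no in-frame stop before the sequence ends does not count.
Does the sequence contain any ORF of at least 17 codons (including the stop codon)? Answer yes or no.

Reverse complement (5'→3'): ACGTCCCTACGGGCCCATCATTCCCCTAATACATAACGGAGCCAGTGTTTGAGGGGCCATTTG
Frame +1: CAA ATG GCC CCT CAA ACA CTG GCT CCG TTA TGT ATT AGG GGA ATG ATG GGC CCG TAG GGA CGT — ATG at 4, stop TAG at 55 → 54 nt; ATG at 43, stop TAG at 55 → 15 nt; ATG at 46, stop TAG at 55 → 12 nt.
Frame +2: AAA TGG CCC CTC AAA CAC TGG CTC CGT TAT GTA TTA GGG GAA TGA TGG GCC CGT AGG GAC — no ATG→stop ORF.
Frame +3: AAT GGC CCC TCA AAC ACT GGC TCC GTT ATG TAT TAG GGG AAT GAT GGG CCC GTA GGG ACG — ATG at 30, stop TAG at 36 → 9 nt.
Frame -1: ACG TCC CTA CGG GCC CAT CAT TCC CCT AAT ACA TAA CGG AGC CAG TGT TTG AGG GGC CAT TTG — no ATG→stop ORF.
Frame -2: CGT CCC TAC GGG CCC ATC ATT CCC CTA ATA CAT AAC GGA GCC AGT GTT TGA GGG GCC ATT — no ATG→stop ORF.
Frame -3: GTC CCT ACG GGC CCA TCA TTC CCC TAA TAC ATA ACG GAG CCA GTG TTT GAG GGG CCA TTT — no ATG→stop ORF.
Frame +1 has an ORF of 18 codons (positions 4–57) ≥ 17, so yes.

yes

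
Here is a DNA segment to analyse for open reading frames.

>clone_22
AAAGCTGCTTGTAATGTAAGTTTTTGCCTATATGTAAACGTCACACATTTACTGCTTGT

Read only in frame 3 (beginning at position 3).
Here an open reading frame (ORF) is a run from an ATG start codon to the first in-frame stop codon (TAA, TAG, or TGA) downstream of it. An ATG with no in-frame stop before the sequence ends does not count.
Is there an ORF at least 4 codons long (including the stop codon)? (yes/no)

Frame 3: AGC TGC TTG TAA TGT AAG TTT TTG CCT ATA TGT AAA CGT CAC ACA TTT ACT GCT TGT — no ATG→stop ORF.
Largest ORF found is 0 codons < 4, so no.

no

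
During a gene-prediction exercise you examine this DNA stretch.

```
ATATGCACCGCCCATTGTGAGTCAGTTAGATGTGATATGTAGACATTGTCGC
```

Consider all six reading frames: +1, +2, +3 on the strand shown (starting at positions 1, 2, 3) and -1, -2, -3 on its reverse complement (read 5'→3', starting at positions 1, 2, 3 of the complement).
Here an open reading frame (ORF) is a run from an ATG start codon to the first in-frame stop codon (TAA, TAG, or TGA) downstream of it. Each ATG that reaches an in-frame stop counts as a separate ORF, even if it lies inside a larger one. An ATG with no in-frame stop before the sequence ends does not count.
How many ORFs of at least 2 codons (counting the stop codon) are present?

Reverse complement (5'→3'): GCGACAATGTCTACATATCACATCTAACTGACTCACAATGGGCGGTGCATAT
Frame +1: ATA TGC ACC GCC CAT TGT GAG TCA GTT AGA TGT GAT ATG TAG ACA TTG TCG — ATG at 37, stop TAG at 40 → 6 nt.
Frame +2: TAT GCA CCG CCC ATT GTG AGT CAG TTA GAT GTG ATA TGT AGA CAT TGT CGC — no ATG→stop ORF.
Frame +3: ATG CAC CGC CCA TTG TGA GTC AGT TAG ATG TGA TAT GTA GAC ATT GTC — ATG at 3, stop TGA at 18 → 18 nt; ATG at 30, stop TGA at 33 → 6 nt.
Frame -1: GCG ACA ATG TCT ACA TAT CAC ATC TAA CTG ACT CAC AAT GGG CGG TGC ATA — ATG at 7, stop TAA at 25 → 21 nt.
Frame -2: CGA CAA TGT CTA CAT ATC ACA TCT AAC TGA CTC ACA ATG GGC GGT GCA TAT — no ATG→stop ORF.
Frame -3: GAC AAT GTC TAC ATA TCA CAT CTA ACT GAC TCA CAA TGG GCG GTG CAT — no ATG→stop ORF.
ORFs ≥ 2 codons: frame +1 37–42 (2 codons), frame +3 3–20 (6 codons), frame +3 30–35 (2 codons), frame -1 7–27 (7 codons). Count = 4.

4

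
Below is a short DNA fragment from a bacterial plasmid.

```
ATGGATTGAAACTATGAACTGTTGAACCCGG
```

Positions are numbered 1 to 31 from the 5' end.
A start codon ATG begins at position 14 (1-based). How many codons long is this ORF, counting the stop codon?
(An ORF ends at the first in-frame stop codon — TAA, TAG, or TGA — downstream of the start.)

4

Codons from position 14: ATG (14–16), AAC (17–19), TGT (20–22), TGA (23–25).
TGA is the first in-frame stop; that's 4 codons including the stop.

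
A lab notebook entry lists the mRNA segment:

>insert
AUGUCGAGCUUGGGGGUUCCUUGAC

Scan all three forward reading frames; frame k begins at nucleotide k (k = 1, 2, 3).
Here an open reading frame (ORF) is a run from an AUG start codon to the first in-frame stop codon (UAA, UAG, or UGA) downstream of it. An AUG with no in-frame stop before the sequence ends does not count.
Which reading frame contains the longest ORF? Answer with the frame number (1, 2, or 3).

1

Frame 1: AUG UCG AGC UUG GGG GUU CCU UGA — AUG at 1, stop UGA at 22 → 24 nt.
Frame 2: UGU CGA GCU UGG GGG UUC CUU GAC — no AUG→stop ORF.
Frame 3: GUC GAG CUU GGG GGU UCC UUG — no AUG→stop ORF.
Longest ORF is 24 nt in frame 1 (positions 1–24).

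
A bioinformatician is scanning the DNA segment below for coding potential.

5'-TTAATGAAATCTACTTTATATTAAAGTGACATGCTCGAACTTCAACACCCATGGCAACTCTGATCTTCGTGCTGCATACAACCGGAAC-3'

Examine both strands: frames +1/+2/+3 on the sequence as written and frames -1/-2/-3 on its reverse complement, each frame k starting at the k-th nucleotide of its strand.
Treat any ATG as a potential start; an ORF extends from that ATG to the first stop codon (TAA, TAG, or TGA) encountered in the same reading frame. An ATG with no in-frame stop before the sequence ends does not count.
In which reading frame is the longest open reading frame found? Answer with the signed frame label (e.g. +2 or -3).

Reverse complement (5'→3'): GTTCCGGTTGTATGCAGCACGAAGATCAGAGTTGCCATGGGTGTTGAAGTTCGAGCATGTCACTTTAATATAAAGTAGATTTCATTAA
Frame +1: TTA ATG AAA TCT ACT TTA TAT TAA AGT GAC ATG CTC GAA CTT CAA CAC CCA TGG CAA CTC TGA TCT TCG TGC TGC ATA CAA CCG GAA — ATG at 4, stop TAA at 22 → 21 nt; ATG at 31, stop TGA at 61 → 33 nt.
Frame +2: TAA TGA AAT CTA CTT TAT ATT AAA GTG ACA TGC TCG AAC TTC AAC ACC CAT GGC AAC TCT GAT CTT CGT GCT GCA TAC AAC CGG AAC — no ATG→stop ORF.
Frame +3: AAT GAA ATC TAC TTT ATA TTA AAG TGA CAT GCT CGA ACT TCA ACA CCC ATG GCA ACT CTG ATC TTC GTG CTG CAT ACA ACC GGA — no ATG→stop ORF.
Frame -1: GTT CCG GTT GTA TGC AGC ACG AAG ATC AGA GTT GCC ATG GGT GTT GAA GTT CGA GCA TGT CAC TTT AAT ATA AAG TAG ATT TCA TTA — ATG at 37, stop TAG at 76 → 42 nt.
Frame -2: TTC CGG TTG TAT GCA GCA CGA AGA TCA GAG TTG CCA TGG GTG TTG AAG TTC GAG CAT GTC ACT TTA ATA TAA AGT AGA TTT CAT TAA — no ATG→stop ORF.
Frame -3: TCC GGT TGT ATG CAG CAC GAA GAT CAG AGT TGC CAT GGG TGT TGA AGT TCG AGC ATG TCA CTT TAA TAT AAA GTA GAT TTC ATT — ATG at 12, stop TGA at 45 → 36 nt; ATG at 57, stop TAA at 66 → 12 nt.
Longest ORF is 42 nt in frame -1 (positions 37–78).

-1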